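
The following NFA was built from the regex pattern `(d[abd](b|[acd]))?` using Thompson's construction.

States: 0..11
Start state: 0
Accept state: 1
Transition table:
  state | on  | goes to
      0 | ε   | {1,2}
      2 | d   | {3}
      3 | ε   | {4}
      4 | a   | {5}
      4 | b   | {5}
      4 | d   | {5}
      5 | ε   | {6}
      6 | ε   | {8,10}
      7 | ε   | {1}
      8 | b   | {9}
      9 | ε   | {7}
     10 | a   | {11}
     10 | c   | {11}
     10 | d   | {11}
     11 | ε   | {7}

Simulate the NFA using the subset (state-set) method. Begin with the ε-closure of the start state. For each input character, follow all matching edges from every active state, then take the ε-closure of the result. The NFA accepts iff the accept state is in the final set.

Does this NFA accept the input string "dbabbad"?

initial (ε-close {0}): {0,1,2}
'd' @ 1: {3,4}
'b' @ 2: {5,6,8,10}
'a' @ 3: {1,7,11}  [accepting]
'b' @ 4: {}  — no active states
rest 'bad' ignored (set empty)
end set {} — state 1 not in

Answer: REJECT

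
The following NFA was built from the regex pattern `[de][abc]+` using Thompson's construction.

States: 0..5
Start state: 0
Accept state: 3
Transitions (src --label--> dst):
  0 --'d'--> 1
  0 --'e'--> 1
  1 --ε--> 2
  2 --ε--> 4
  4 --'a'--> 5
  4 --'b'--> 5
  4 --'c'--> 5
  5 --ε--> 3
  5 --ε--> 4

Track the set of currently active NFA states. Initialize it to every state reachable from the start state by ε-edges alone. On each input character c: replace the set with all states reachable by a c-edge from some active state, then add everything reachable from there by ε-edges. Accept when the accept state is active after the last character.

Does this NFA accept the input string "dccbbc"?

Answer: ACCEPT

Steps:
S₀ = ε-closure({0}) = {0}
'd' @ 1: {1,2,4}
'c' @ 2: {3,4,5}  [accepting]
'c' @ 3: {3,4,5}  [accepting]
'b' @ 4: {3,4,5}  [accepting]
'b' @ 5: {3,4,5}  [accepting]
'c' @ 6: {3,4,5}  [accepting]
after full input: {3,4,5}  (accept=3 in)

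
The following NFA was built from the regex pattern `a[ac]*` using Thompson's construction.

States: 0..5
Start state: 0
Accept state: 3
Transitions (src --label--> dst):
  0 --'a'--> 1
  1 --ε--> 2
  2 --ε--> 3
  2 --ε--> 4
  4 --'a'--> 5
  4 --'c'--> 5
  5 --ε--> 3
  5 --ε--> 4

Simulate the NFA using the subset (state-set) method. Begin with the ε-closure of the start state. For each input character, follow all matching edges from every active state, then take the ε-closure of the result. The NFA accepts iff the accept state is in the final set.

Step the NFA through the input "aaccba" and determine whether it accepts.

S₀ = ε-closure({0}) = {0}
'a' @ 1: {1,2,3,4}  (accept∈set)
'a' @ 2: {3,4,5}  (accept∈set)
'c' @ 3: {3,4,5}  (accept∈set)
'c' @ 4: {3,4,5}  (accept∈set)
'b' @ 5: {}  — state set empty
rest 'a' ignored (set empty)
end set {} — state 3 not in

Answer: REJECT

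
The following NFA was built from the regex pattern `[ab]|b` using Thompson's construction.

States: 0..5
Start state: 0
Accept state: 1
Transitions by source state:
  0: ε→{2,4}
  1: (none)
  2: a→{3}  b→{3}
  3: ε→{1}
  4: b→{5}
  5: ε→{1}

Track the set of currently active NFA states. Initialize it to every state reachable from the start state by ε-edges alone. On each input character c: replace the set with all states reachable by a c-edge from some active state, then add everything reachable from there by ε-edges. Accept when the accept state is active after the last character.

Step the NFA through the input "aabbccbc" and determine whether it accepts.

Answer: REJECT

Steps:
initial (ε-close {0}): {0,2,4}
'a' @ 1: {1,3}  [accepting]
'a' @ 2: {}  — state set empty
rest 'bbccbc' ignored (set empty)
after full input: {}  (accept=1 not in)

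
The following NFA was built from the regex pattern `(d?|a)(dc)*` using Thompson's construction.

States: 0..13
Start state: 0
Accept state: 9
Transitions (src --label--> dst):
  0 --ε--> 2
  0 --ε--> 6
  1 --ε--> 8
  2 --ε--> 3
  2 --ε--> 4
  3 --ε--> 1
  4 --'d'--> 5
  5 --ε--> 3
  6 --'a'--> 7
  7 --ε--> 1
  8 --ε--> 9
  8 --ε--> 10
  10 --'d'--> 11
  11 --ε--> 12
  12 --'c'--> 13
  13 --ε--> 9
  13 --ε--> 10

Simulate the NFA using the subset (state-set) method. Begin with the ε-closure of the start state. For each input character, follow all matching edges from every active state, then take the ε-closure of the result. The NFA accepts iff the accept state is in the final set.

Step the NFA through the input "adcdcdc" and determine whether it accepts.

Answer: ACCEPT

Trace:
start: ε-closure({0}) = {0,1,2,3,4,6,8,9,10}
'a' @ 1: {1,7,8,9,10}  [accepting]
'd' @ 2: {11,12}
'c' @ 3: {9,10,13}  [accepting]
'd' @ 4: {11,12}
'c' @ 5: {9,10,13}  [accepting]
'd' @ 6: {11,12}
'c' @ 7: {9,10,13}  [accepting]
end set {9,10,13} — state 9 in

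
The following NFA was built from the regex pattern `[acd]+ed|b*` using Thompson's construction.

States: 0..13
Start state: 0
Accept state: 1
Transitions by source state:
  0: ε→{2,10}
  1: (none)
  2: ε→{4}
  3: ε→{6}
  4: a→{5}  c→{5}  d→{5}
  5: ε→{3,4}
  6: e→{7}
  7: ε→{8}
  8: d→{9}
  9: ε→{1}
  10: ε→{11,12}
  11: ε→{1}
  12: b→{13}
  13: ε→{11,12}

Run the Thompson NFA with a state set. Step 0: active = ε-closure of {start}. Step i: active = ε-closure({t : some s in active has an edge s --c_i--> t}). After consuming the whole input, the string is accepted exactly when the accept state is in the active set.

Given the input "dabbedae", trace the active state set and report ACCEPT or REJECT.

S₀ = ε-closure({0}) = {0,1,2,4,10,11,12}
'd' @ 1: {3,4,5,6}
'a' @ 2: {3,4,5,6}
'b' @ 3: {}  — no active states
rest 'bedae' ignored (set empty)
final: {}; accept 1 not in set

Answer: REJECT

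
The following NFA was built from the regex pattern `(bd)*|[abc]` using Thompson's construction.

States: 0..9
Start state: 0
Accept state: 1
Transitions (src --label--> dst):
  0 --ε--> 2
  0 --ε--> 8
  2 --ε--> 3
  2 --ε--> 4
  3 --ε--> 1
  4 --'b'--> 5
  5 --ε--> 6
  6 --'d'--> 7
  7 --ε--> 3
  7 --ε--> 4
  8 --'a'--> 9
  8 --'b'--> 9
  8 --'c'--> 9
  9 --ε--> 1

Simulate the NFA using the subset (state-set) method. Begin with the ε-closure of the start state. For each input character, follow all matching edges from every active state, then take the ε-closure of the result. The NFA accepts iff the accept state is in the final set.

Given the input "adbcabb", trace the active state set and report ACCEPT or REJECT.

Answer: REJECT

Steps:
S₀ = ε-closure({0}) = {0,1,2,3,4,8}
'a' @ 1: {1,9}  [accepting]
'd' @ 2: {}  — state set empty
rest 'bcabb' ignored (set empty)
final: {}; accept 1 not in set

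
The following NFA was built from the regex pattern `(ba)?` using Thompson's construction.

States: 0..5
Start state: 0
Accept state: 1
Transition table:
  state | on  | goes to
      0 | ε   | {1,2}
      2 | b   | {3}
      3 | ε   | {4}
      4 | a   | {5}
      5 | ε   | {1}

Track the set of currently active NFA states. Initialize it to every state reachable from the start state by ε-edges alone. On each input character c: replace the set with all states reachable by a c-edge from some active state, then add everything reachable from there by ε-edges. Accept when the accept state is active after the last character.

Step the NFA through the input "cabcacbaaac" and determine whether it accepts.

initial (ε-close {0}): {0,1,2}
'c' @ 1: {}  — no active states
rest 'abcacbaaac' ignored (set empty)
end set {} — state 1 not in

Answer: REJECT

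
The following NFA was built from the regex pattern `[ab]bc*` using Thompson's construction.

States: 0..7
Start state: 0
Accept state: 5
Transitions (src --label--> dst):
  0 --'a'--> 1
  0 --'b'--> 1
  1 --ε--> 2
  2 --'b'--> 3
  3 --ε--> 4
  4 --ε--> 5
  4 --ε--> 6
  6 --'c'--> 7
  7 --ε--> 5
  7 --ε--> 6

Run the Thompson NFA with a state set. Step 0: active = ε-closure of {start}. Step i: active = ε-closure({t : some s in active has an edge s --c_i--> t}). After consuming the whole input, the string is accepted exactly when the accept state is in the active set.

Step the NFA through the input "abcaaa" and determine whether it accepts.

initial (ε-close {0}): {0}
'a' @ 1: {1,2}
'b' @ 2: {3,4,5,6}  [accepting]
'c' @ 3: {5,6,7}  [accepting]
'a' @ 4: {}  — dead — no transitions
rest 'aa' ignored (set empty)
after full input: {}  (accept=5 not in)

Answer: REJECT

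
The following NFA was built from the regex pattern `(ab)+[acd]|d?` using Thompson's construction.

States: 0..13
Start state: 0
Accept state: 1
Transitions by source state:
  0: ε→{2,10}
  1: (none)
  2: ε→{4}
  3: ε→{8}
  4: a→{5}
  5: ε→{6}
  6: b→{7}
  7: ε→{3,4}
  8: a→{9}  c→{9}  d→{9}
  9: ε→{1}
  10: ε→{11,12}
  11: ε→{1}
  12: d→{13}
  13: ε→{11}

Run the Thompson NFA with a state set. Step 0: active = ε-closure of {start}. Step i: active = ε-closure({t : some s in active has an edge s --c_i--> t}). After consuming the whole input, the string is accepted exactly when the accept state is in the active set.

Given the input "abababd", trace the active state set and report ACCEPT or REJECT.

Answer: ACCEPT

Steps:
start: ε-closure({0}) = {0,1,2,4,10,11,12}
'a' @ 1: {5,6}
'b' @ 2: {3,4,7,8}
'a' @ 3: {1,5,6,9}  [accepting]
'b' @ 4: {3,4,7,8}
'a' @ 5: {1,5,6,9}  [accepting]
'b' @ 6: {3,4,7,8}
'd' @ 7: {1,9}  [accepting]
final: {1,9}; accept 1 in set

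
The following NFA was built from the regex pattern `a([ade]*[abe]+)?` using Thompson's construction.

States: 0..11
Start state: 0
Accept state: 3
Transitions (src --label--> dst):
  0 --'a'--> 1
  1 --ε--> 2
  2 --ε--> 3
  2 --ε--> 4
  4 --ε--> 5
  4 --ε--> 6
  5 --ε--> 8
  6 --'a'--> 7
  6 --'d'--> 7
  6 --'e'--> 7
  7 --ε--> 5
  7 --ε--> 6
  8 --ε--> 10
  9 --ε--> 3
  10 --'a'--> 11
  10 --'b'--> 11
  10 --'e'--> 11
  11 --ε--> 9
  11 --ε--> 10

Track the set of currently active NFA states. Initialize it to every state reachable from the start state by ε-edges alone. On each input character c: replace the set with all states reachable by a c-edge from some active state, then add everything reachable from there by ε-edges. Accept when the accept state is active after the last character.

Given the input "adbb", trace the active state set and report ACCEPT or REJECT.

initial (ε-close {0}): {0}
'a' @ 1: {1,2,3,4,5,6,8,10}  ✓accept
'd' @ 2: {5,6,7,8,10}
'b' @ 3: {3,9,10,11}  ✓accept
'b' @ 4: {3,9,10,11}  ✓accept
after full input: {3,9,10,11}  (accept=3 in)

Answer: ACCEPT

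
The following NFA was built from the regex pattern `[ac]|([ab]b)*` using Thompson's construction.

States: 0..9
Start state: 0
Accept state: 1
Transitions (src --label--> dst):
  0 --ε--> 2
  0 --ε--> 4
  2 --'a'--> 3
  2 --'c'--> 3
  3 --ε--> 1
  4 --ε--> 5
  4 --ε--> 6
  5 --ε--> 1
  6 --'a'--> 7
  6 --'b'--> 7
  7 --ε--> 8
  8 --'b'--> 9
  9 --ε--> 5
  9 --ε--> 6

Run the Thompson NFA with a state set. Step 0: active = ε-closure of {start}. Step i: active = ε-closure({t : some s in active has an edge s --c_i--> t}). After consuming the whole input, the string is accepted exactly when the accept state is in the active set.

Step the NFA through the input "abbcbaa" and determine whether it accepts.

Answer: REJECT

Derivation:
start: ε-closure({0}) = {0,1,2,4,5,6}
'a' @ 1: {1,3,7,8}  [accepting]
'b' @ 2: {1,5,6,9}  [accepting]
'b' @ 3: {7,8}
'c' @ 4: {}  — dead — no transitions
rest 'baa' ignored (set empty)
after full input: {}  (accept=1 not in)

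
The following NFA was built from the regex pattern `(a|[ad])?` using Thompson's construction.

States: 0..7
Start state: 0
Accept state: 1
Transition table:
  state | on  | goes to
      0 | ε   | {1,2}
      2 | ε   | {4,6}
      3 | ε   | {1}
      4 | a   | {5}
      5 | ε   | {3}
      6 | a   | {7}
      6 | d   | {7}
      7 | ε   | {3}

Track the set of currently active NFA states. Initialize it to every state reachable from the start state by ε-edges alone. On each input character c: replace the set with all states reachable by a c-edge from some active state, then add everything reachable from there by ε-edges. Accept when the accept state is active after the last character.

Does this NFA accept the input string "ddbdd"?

initial (ε-close {0}): {0,1,2,4,6}
'd' @ 1: {1,3,7}  (accept∈set)
'd' @ 2: {}  — state set empty
rest 'bdd' ignored (set empty)
end set {} — state 1 not in

Answer: REJECT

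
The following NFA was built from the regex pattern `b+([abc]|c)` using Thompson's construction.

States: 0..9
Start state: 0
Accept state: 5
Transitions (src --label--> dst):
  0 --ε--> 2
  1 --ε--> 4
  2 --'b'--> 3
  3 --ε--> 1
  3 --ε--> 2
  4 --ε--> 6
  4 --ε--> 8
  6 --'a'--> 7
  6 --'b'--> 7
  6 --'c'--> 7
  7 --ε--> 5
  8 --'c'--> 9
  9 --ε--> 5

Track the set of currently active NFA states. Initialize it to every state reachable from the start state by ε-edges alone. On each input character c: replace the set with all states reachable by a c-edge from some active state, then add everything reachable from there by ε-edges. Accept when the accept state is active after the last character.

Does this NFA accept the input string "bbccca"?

Answer: REJECT

Trace:
initial (ε-close {0}): {0,2}
'b' @ 1: {1,2,3,4,6,8}
'b' @ 2: {1,2,3,4,5,6,7,8}  (accept∈set)
'c' @ 3: {5,7,9}  (accept∈set)
'c' @ 4: {}  — state set empty
rest 'ca' ignored (set empty)
end set {} — state 5 not in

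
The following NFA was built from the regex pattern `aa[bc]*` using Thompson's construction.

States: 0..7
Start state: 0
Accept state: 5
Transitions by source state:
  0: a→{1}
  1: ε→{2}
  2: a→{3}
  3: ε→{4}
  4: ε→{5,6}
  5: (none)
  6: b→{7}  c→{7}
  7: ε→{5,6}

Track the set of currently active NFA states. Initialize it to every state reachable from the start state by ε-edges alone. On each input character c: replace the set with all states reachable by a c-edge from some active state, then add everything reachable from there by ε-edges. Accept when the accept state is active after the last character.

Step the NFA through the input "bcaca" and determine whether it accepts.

initial (ε-close {0}): {0}
'b' @ 1: {}  — dead — no transitions
rest 'caca' ignored (set empty)
after full input: {}  (accept=5 not in)

Answer: REJECT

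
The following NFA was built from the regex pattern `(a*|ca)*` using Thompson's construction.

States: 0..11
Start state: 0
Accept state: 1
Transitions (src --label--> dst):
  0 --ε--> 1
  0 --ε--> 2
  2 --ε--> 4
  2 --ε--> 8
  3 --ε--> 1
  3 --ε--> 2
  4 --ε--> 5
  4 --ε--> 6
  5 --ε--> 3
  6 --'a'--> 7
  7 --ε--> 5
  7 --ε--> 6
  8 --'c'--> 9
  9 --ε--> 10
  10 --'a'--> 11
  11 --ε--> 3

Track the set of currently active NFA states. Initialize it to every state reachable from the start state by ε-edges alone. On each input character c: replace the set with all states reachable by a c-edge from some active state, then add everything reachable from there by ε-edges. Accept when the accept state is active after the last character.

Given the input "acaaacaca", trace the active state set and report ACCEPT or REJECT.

Answer: ACCEPT

Steps:
S₀ = ε-closure({0}) = {0,1,2,3,4,5,6,8}
'a' @ 1: {1,2,3,4,5,6,7,8}  (accept∈set)
'c' @ 2: {9,10}
'a' @ 3: {1,2,3,4,5,6,8,11}  (accept∈set)
'a' @ 4: {1,2,3,4,5,6,7,8}  (accept∈set)
'a' @ 5: {1,2,3,4,5,6,7,8}  (accept∈set)
'c' @ 6: {9,10}
'a' @ 7: {1,2,3,4,5,6,8,11}  (accept∈set)
'c' @ 8: {9,10}
'a' @ 9: {1,2,3,4,5,6,8,11}  (accept∈set)
after full input: {1,2,3,4,5,6,8,11}  (accept=1 in)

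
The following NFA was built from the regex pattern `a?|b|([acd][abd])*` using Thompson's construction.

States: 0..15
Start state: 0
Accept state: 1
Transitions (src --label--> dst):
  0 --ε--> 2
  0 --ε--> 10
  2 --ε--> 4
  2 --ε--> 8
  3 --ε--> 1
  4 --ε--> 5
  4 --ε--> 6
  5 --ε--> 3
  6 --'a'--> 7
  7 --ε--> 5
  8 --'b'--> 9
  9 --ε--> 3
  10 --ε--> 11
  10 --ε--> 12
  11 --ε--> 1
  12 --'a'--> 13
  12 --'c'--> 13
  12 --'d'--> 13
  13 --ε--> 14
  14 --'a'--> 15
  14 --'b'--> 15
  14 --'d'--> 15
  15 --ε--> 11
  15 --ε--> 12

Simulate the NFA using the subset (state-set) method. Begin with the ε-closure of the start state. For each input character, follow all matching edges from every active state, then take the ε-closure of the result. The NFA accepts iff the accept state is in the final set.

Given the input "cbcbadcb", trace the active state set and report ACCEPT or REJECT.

Answer: ACCEPT

Steps:
start: ε-closure({0}) = {0,1,2,3,4,5,6,8,10,11,12}
'c' @ 1: {13,14}
'b' @ 2: {1,11,12,15}  (accept∈set)
'c' @ 3: {13,14}
'b' @ 4: {1,11,12,15}  (accept∈set)
'a' @ 5: {13,14}
'd' @ 6: {1,11,12,15}  (accept∈set)
'c' @ 7: {13,14}
'b' @ 8: {1,11,12,15}  (accept∈set)
end set {1,11,12,15} — state 1 in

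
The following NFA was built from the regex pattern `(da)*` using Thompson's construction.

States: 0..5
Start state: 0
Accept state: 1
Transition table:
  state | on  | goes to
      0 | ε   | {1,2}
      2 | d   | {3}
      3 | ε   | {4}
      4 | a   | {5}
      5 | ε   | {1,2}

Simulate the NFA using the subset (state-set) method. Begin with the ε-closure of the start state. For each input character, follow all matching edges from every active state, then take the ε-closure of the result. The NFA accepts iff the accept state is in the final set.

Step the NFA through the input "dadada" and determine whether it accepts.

Answer: ACCEPT

Steps:
S₀ = ε-closure({0}) = {0,1,2}
'd' @ 1: {3,4}
'a' @ 2: {1,2,5}  ✓accept
'd' @ 3: {3,4}
'a' @ 4: {1,2,5}  ✓accept
'd' @ 5: {3,4}
'a' @ 6: {1,2,5}  ✓accept
end set {1,2,5} — state 1 in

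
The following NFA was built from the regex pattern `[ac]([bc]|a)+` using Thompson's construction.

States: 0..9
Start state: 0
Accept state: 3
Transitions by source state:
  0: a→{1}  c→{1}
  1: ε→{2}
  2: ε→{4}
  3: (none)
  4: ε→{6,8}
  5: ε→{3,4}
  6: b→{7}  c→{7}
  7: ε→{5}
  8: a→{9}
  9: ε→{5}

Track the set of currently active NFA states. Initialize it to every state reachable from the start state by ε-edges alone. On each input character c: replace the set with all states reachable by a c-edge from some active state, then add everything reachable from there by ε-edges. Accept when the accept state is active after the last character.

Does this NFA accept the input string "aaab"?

initial (ε-close {0}): {0}
'a' @ 1: {1,2,4,6,8}
'a' @ 2: {3,4,5,6,8,9}  [accepting]
'a' @ 3: {3,4,5,6,8,9}  [accepting]
'b' @ 4: {3,4,5,6,7,8}  [accepting]
final: {3,4,5,6,7,8}; accept 3 in set

Answer: ACCEPT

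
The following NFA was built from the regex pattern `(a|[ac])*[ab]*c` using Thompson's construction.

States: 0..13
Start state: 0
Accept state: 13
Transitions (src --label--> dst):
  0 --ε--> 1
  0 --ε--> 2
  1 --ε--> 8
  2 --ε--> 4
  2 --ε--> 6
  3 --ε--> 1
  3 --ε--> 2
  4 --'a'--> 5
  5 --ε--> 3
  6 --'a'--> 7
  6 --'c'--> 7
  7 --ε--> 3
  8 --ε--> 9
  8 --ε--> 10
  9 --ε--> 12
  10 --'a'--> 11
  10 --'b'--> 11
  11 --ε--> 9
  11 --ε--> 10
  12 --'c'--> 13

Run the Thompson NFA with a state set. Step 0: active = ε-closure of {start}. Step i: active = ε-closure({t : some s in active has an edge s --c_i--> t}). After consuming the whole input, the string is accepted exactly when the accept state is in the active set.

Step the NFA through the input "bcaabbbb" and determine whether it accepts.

start: ε-closure({0}) = {0,1,2,4,6,8,9,10,12}
'b' @ 1: {9,10,11,12}
'c' @ 2: {13}  ✓accept
'a' @ 3: {}  — state set empty
rest 'abbbb' ignored (set empty)
after full input: {}  (accept=13 not in)

Answer: REJECT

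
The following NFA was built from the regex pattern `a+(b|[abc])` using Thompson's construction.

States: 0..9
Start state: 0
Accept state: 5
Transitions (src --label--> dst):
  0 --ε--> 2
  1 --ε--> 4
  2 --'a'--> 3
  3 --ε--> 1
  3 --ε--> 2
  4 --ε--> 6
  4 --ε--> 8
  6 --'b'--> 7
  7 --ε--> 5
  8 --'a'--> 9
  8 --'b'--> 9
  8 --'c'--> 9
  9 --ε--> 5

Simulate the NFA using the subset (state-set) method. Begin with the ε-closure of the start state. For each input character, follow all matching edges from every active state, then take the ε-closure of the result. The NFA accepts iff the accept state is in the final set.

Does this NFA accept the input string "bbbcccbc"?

S₀ = ε-closure({0}) = {0,2}
'b' @ 1: {}  — dead — no transitions
rest 'bbcccbc' ignored (set empty)
end set {} — state 5 not in

Answer: REJECT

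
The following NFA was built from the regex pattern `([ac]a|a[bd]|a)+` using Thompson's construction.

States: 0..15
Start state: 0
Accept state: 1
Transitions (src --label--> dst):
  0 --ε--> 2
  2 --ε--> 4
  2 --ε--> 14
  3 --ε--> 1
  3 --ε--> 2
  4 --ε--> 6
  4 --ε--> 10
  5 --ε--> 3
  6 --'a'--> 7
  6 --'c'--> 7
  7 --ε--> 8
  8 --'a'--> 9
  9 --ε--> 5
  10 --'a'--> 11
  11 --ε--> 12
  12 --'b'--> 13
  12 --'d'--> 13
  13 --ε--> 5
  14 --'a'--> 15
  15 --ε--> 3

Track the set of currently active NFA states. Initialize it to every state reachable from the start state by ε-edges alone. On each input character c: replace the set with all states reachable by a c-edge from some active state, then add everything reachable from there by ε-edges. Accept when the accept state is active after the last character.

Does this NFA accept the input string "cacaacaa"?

S₀ = ε-closure({0}) = {0,2,4,6,10,14}
'c' @ 1: {7,8}
'a' @ 2: {1,2,3,4,5,6,9,10,14}  [accepting]
'c' @ 3: {7,8}
'a' @ 4: {1,2,3,4,5,6,9,10,14}  [accepting]
'a' @ 5: {1,2,3,4,6,7,8,10,11,12,14,15}  [accepting]
'c' @ 6: {7,8}
'a' @ 7: {1,2,3,4,5,6,9,10,14}  [accepting]
'a' @ 8: {1,2,3,4,6,7,8,10,11,12,14,15}  [accepting]
after full input: {1,2,3,4,6,7,8,10,11,12,14,15}  (accept=1 in)

Answer: ACCEPT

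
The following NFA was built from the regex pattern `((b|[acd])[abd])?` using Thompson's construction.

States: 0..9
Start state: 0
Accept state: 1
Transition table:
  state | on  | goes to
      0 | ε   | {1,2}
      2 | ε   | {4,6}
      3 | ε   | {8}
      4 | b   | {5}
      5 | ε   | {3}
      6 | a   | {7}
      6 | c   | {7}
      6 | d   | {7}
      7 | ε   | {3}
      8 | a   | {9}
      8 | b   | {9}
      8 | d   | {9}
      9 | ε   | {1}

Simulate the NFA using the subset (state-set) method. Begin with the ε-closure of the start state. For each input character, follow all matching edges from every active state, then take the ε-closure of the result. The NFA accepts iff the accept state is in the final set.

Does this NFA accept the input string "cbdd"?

Answer: REJECT

Derivation:
start: ε-closure({0}) = {0,1,2,4,6}
'c' @ 1: {3,7,8}
'b' @ 2: {1,9}  (accept∈set)
'd' @ 3: {}  — state set empty
rest 'd' ignored (set empty)
final: {}; accept 1 not in set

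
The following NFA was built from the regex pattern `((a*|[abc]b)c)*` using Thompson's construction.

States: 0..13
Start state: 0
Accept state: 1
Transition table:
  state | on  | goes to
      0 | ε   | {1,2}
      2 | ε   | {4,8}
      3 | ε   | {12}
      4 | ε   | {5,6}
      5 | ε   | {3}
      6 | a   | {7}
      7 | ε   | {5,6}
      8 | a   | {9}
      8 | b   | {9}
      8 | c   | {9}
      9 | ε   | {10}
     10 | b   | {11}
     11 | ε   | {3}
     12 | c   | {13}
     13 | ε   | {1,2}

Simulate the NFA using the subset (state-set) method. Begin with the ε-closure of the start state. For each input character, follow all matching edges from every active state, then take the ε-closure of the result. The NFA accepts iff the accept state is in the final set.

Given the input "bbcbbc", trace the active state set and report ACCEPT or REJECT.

Answer: ACCEPT

Steps:
start: ε-closure({0}) = {0,1,2,3,4,5,6,8,12}
'b' @ 1: {9,10}
'b' @ 2: {3,11,12}
'c' @ 3: {1,2,3,4,5,6,8,12,13}  (accept∈set)
'b' @ 4: {9,10}
'b' @ 5: {3,11,12}
'c' @ 6: {1,2,3,4,5,6,8,12,13}  (accept∈set)
after full input: {1,2,3,4,5,6,8,12,13}  (accept=1 in)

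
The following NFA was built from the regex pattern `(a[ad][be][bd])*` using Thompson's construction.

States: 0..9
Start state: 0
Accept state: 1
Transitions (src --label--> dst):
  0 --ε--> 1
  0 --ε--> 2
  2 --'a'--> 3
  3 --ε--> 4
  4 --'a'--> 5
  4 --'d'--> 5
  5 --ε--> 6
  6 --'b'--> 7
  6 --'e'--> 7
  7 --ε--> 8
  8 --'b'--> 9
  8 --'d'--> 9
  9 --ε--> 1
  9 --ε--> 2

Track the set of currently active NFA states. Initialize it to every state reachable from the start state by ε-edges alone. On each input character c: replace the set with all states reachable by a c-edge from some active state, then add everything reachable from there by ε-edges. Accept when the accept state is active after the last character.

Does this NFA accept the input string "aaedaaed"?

start: ε-closure({0}) = {0,1,2}
'a' @ 1: {3,4}
'a' @ 2: {5,6}
'e' @ 3: {7,8}
'd' @ 4: {1,2,9}  (accept∈set)
'a' @ 5: {3,4}
'a' @ 6: {5,6}
'e' @ 7: {7,8}
'd' @ 8: {1,2,9}  (accept∈set)
after full input: {1,2,9}  (accept=1 in)

Answer: ACCEPT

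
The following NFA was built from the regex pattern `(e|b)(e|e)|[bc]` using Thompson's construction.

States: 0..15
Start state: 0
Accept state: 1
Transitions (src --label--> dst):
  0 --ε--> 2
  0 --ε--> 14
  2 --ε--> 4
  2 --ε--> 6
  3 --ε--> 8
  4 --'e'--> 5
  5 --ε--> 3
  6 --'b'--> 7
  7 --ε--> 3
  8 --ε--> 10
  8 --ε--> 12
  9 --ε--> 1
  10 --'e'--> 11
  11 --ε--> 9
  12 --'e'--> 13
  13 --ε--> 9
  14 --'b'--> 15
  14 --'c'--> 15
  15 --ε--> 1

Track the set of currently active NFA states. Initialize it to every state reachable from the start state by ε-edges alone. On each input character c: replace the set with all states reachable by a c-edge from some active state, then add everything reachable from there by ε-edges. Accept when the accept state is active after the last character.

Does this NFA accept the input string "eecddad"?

Answer: REJECT

Steps:
S₀ = ε-closure({0}) = {0,2,4,6,14}
'e' @ 1: {3,5,8,10,12}
'e' @ 2: {1,9,11,13}  (accept∈set)
'c' @ 3: {}  — no active states
rest 'ddad' ignored (set empty)
after full input: {}  (accept=1 not in)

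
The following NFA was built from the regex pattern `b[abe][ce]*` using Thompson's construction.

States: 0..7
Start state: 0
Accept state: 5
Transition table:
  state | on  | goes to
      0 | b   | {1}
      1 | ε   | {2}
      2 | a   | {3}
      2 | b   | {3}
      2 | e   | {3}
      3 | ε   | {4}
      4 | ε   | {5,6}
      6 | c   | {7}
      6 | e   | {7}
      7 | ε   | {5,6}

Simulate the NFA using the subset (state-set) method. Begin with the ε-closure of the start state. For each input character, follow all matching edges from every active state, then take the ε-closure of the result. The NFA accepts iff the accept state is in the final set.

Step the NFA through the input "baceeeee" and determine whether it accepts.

S₀ = ε-closure({0}) = {0}
'b' @ 1: {1,2}
'a' @ 2: {3,4,5,6}  (accept∈set)
'c' @ 3: {5,6,7}  (accept∈set)
'e' @ 4: {5,6,7}  (accept∈set)
'e' @ 5: {5,6,7}  (accept∈set)
'e' @ 6: {5,6,7}  (accept∈set)
'e' @ 7: {5,6,7}  (accept∈set)
'e' @ 8: {5,6,7}  (accept∈set)
after full input: {5,6,7}  (accept=5 in)

Answer: ACCEPT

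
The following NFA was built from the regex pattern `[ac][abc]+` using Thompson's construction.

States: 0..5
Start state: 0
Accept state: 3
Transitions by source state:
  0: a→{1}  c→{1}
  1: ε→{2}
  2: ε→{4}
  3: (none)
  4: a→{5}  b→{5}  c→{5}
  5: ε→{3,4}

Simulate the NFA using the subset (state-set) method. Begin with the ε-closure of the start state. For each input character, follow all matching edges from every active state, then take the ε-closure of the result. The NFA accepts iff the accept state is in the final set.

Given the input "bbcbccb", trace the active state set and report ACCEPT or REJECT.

Answer: REJECT

Trace:
initial (ε-close {0}): {0}
'b' @ 1: {}  — dead — no transitions
rest 'bcbccb' ignored (set empty)
end set {} — state 3 not in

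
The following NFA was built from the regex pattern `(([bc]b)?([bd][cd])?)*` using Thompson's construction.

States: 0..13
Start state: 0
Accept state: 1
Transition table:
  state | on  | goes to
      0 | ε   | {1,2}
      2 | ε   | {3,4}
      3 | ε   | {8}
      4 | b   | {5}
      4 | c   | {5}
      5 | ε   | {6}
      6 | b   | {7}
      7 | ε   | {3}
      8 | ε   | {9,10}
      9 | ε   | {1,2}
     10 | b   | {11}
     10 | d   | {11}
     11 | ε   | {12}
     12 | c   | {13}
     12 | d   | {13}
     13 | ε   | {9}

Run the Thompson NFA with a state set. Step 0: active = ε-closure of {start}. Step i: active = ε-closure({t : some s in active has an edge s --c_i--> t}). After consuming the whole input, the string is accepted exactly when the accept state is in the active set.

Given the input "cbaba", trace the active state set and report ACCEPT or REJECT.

Answer: REJECT

Derivation:
initial (ε-close {0}): {0,1,2,3,4,8,9,10}
'c' @ 1: {5,6}
'b' @ 2: {1,2,3,4,7,8,9,10}  ✓accept
'a' @ 3: {}  — state set empty
rest 'ba' ignored (set empty)
after full input: {}  (accept=1 not in)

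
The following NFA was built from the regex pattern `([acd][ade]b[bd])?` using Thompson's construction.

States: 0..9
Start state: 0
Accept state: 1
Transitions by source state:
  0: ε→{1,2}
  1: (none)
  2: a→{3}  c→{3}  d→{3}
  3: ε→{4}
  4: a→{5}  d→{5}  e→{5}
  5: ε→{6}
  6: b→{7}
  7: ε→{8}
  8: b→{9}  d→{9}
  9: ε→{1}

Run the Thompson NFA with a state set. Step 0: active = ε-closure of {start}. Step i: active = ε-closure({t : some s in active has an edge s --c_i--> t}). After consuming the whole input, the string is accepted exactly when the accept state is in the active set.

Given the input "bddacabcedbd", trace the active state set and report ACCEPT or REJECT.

initial (ε-close {0}): {0,1,2}
'b' @ 1: {}  — state set empty
rest 'ddacabcedbd' ignored (set empty)
after full input: {}  (accept=1 not in)

Answer: REJECT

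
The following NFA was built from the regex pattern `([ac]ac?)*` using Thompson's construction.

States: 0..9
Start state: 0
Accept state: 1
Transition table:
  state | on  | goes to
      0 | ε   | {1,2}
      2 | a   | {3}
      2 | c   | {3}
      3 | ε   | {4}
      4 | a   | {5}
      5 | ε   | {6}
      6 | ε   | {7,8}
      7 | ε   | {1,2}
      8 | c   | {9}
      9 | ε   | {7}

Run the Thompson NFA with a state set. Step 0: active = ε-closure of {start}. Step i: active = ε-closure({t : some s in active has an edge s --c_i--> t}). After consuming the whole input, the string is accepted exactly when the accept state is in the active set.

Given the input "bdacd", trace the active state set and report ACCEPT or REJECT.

Answer: REJECT

Derivation:
initial (ε-close {0}): {0,1,2}
'b' @ 1: {}  — no active states
rest 'dacd' ignored (set empty)
after full input: {}  (accept=1 not in)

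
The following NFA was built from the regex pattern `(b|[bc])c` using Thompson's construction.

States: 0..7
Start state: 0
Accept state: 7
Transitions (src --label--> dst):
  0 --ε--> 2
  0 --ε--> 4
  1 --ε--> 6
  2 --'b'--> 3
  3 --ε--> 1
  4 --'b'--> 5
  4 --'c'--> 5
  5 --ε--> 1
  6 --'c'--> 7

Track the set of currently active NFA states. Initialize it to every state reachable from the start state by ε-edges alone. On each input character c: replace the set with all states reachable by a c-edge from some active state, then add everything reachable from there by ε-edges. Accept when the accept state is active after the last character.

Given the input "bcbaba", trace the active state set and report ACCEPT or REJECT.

Answer: REJECT

Trace:
S₀ = ε-closure({0}) = {0,2,4}
'b' @ 1: {1,3,5,6}
'c' @ 2: {7}  ✓accept
'b' @ 3: {}  — no active states
rest 'aba' ignored (set empty)
final: {}; accept 7 not in set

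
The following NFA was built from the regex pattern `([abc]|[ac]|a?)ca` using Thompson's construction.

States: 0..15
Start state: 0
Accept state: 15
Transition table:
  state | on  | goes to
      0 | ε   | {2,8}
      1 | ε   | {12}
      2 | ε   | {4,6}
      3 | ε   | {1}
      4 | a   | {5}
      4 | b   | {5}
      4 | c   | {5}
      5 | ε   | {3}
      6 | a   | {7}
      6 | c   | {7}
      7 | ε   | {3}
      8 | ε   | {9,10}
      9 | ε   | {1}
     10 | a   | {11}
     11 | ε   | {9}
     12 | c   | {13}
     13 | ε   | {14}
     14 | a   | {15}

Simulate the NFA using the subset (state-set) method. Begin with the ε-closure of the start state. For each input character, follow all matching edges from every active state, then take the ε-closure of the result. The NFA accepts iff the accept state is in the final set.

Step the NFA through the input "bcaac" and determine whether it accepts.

S₀ = ε-closure({0}) = {0,1,2,4,6,8,9,10,12}
'b' @ 1: {1,3,5,12}
'c' @ 2: {13,14}
'a' @ 3: {15}  (accept∈set)
'a' @ 4: {}  — dead — no transitions
rest 'c' ignored (set empty)
final: {}; accept 15 not in set

Answer: REJECT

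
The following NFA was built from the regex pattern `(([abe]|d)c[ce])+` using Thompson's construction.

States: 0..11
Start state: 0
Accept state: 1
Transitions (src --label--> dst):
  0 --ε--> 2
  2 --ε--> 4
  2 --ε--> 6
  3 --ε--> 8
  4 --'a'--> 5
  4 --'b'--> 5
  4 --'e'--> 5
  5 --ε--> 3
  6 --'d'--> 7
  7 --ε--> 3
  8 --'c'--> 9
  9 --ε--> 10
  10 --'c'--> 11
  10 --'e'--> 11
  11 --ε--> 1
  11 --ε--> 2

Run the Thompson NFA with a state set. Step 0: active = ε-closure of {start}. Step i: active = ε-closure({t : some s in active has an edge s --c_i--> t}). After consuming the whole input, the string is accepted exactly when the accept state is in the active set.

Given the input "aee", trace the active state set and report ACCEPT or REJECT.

Answer: REJECT

Steps:
initial (ε-close {0}): {0,2,4,6}
'a' @ 1: {3,5,8}
'e' @ 2: {}  — dead — no transitions
rest 'e' ignored (set empty)
final: {}; accept 1 not in set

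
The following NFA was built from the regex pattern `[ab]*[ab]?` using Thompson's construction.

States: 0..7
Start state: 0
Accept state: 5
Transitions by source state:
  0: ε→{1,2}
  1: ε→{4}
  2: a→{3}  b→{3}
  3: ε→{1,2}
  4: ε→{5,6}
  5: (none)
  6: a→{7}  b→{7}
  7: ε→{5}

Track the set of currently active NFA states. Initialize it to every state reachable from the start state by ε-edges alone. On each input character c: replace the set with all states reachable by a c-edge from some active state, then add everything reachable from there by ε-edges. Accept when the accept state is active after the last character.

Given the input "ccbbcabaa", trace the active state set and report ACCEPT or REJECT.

Answer: REJECT

Steps:
start: ε-closure({0}) = {0,1,2,4,5,6}
'c' @ 1: {}  — dead — no transitions
rest 'cbbcabaa' ignored (set empty)
end set {} — state 5 not in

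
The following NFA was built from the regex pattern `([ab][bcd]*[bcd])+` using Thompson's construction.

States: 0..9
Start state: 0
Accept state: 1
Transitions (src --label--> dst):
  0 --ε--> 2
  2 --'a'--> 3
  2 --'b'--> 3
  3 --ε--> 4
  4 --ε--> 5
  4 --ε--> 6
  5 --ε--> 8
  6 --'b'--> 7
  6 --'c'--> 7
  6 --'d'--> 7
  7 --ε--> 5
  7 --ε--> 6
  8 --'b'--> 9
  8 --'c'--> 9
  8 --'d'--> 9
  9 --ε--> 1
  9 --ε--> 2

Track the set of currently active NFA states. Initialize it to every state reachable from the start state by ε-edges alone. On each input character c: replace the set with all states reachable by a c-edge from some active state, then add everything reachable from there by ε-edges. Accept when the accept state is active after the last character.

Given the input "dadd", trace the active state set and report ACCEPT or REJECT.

start: ε-closure({0}) = {0,2}
'd' @ 1: {}  — dead — no transitions
rest 'add' ignored (set empty)
final: {}; accept 1 not in set

Answer: REJECT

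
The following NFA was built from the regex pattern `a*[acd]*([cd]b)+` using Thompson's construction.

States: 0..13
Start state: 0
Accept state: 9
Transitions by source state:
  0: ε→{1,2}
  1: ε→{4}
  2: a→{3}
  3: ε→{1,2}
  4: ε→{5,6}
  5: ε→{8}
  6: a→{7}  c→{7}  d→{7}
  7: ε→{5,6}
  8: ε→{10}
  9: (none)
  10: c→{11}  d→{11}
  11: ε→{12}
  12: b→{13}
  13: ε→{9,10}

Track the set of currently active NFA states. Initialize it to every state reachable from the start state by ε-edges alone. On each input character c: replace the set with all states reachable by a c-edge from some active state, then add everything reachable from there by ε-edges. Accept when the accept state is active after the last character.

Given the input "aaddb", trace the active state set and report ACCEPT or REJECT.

initial (ε-close {0}): {0,1,2,4,5,6,8,10}
'a' @ 1: {1,2,3,4,5,6,7,8,10}
'a' @ 2: {1,2,3,4,5,6,7,8,10}
'd' @ 3: {5,6,7,8,10,11,12}
'd' @ 4: {5,6,7,8,10,11,12}
'b' @ 5: {9,10,13}  ✓accept
end set {9,10,13} — state 9 in

Answer: ACCEPT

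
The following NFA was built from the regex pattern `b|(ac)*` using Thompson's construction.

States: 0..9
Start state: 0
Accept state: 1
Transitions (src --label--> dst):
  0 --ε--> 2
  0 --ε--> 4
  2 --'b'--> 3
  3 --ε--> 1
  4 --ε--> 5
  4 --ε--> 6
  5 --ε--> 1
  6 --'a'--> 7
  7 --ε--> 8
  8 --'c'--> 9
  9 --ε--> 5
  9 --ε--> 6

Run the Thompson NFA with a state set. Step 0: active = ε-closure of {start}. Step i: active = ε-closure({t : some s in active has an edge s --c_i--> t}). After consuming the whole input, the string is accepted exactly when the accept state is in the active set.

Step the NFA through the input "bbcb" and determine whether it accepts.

Answer: REJECT

Steps:
start: ε-closure({0}) = {0,1,2,4,5,6}
'b' @ 1: {1,3}  [accepting]
'b' @ 2: {}  — state set empty
rest 'cb' ignored (set empty)
after full input: {}  (accept=1 not in)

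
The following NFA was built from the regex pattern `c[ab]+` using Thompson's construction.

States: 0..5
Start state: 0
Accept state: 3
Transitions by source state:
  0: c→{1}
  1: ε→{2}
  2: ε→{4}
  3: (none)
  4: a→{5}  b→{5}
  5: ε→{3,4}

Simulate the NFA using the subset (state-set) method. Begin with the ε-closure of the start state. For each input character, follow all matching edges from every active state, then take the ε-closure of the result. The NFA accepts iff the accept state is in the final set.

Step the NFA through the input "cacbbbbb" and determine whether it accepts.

start: ε-closure({0}) = {0}
'c' @ 1: {1,2,4}
'a' @ 2: {3,4,5}  ✓accept
'c' @ 3: {}  — state set empty
rest 'bbbbb' ignored (set empty)
final: {}; accept 3 not in set

Answer: REJECT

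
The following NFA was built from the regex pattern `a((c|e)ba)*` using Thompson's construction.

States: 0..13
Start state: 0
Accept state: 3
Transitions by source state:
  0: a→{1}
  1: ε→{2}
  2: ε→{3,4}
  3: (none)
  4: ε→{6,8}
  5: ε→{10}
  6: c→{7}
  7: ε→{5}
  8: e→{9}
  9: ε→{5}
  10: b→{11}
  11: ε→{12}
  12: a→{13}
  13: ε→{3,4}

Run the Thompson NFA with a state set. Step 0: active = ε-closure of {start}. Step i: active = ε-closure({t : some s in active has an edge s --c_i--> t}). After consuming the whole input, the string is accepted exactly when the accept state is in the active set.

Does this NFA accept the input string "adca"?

S₀ = ε-closure({0}) = {0}
'a' @ 1: {1,2,3,4,6,8}  (accept∈set)
'd' @ 2: {}  — no active states
rest 'ca' ignored (set empty)
final: {}; accept 3 not in set

Answer: REJECT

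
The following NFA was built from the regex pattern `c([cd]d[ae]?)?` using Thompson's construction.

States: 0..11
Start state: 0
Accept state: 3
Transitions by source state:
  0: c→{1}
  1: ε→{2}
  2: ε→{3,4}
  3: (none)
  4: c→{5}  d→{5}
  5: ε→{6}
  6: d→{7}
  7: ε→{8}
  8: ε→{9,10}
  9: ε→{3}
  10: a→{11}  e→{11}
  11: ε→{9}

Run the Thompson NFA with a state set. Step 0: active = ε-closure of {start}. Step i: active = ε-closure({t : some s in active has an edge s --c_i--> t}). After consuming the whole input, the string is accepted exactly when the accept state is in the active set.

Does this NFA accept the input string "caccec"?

initial (ε-close {0}): {0}
'c' @ 1: {1,2,3,4}  ✓accept
'a' @ 2: {}  — state set empty
rest 'ccec' ignored (set empty)
end set {} — state 3 not in

Answer: REJECT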